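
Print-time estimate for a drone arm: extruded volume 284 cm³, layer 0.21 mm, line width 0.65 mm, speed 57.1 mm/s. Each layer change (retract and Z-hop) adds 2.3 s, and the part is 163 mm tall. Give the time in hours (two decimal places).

Extrusion cross-section = 0.21 × 0.65, so 0.1365 mm².
Path length: 284000 mm³ / 0.1365 mm² → 2080586.1 mm.
Print-move time = 2080586.1 / 57.1 = 36437.6 s.
Number of layers: 163 / 0.21 → 777 (rounded up).
Layer-change overhead: 777 × 2.3 → 1787.1 s.
Total = 36437.6 + 1787.1 = 38224.7 s = 10.62 hours.

10.62 hours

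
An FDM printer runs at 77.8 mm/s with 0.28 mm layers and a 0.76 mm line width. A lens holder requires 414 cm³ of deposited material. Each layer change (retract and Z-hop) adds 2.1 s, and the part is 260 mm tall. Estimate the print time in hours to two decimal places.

7.49 hours

Bead cross-section = 0.28 × 0.76, so 0.2128 mm².
Path length: 414000 mm³ / 0.2128 mm² → 1945488.7 mm.
Extrusion time: 1945488.7 / 77.8 → 25006.3 s.
Number of layers: 260 / 0.28 → 929 (rounded up).
Z-hop total: 929 × 2.1 → 1950.9 s.
Total = 25006.3 + 1950.9 = 26957.2 s = 7.49 hours.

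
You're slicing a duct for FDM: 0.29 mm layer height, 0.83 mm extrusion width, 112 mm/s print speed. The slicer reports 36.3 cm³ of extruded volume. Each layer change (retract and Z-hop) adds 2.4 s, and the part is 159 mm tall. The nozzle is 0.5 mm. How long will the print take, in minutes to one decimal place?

44.4 minutes

Line area: 0.29 × 0.83 → 0.2407 mm².
Path length: 36300 mm³ / 0.2407 mm² → 150810.1 mm.
Print-move time: 150810.1 / 112 → 1346.5 s.
Layer count = ceil(159 / 0.29) = 549.
Z-hop total: 549 × 2.4 → 1317.6 s.
Total = 1346.5 + 1317.6 = 2664.1 s = 44.4 minutes.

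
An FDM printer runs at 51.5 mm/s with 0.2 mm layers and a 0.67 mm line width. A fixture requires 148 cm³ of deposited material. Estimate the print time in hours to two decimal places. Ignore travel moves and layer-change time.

5.96 hours

Bead cross-section: 0.2 × 0.67 → 0.134 mm².
Toolpath length = 148 cm³ / 0.134 mm² = 148000 / 0.134 = 1104477.6 mm.
Time extruding = 1104477.6 / 51.5 = 21446.2 s.
In the requested units: 21446.2 s = 5.96 hours.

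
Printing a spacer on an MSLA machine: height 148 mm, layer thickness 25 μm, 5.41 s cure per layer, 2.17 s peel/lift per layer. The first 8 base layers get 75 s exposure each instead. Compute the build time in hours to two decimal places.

Number of layers: 148 / 0.025 → 5920 (rounded up).
Burn-in layers = 8 × (75 + 2.17) = 617.36 s.
Regular layers: 5912 × (5.41 + 2.17) → 44812.96 s.
Sum: 617.36 + 44812.96 = 45430.32 s → 12.62 hours.

12.62 hours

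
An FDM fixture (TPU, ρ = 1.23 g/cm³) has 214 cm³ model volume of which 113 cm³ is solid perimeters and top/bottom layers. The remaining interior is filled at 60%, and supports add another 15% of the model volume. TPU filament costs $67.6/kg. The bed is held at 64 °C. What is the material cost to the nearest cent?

$17.10

Volume inside the shell = 214 − 113 = 101 cm³.
Infill volume = 0.60 × 101, so 60.6 cm³.
Support = 0.15 × 214 = 32.1 cm³.
Total extruded = 113 + 60.6 + 32.1, so 205.7 cm³.
Mass: 205.7 × 1.23 → 253.011 g.
Cost = 253.011 g / 1000 × $67.6/kg = $17.10.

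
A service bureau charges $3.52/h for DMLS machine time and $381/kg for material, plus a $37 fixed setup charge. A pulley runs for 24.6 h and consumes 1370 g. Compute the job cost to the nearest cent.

$645.56

Time charge = 3.52 × 24.6, so $86.592.
Material cost = 381 × 1370/1000, so $521.97.
Adding setup: 86.592 + 521.97 + 37 → 645.562 ≈ $645.56.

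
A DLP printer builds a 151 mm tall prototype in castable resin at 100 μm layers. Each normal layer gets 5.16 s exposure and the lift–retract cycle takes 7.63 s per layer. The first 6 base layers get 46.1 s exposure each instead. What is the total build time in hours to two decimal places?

5.43 hours

Layer count = ceil(151 / 0.1) = 1510.
Burn-in layers = 6 × (46.1 + 7.63) = 322.38 s.
Regular layers: 1504 × (5.16 + 7.63) → 19236.16 s.
Total = 322.38 + 19236.16 = 19558.54 s = 5.43 hours.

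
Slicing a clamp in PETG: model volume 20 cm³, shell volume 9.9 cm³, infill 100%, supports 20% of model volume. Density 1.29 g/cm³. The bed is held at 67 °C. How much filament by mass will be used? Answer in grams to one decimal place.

31.0 g

Volume inside the shell: 20 − 9.9 → 10.1 cm³.
Infill deposited: 1.00 × 10.1 → 10.1 cm³.
Support: 0.20 × 20 → 4 cm³.
Deposited volume: 9.9 + 10.1 + 4 → 24 cm³.
Mass = 24 × 1.29, so 30.96 g.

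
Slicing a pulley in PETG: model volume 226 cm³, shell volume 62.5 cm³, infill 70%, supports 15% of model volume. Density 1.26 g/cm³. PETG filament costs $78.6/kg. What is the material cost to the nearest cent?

Interior volume = 226 − 62.5, so 163.5 cm³.
Infill volume = 0.70 × 163.5, so 114.45 cm³.
Support = 0.15 × 226 = 33.9 cm³.
Deposited volume = 62.5 + 114.45 + 33.9, so 210.85 cm³.
Mass = 210.85 × 1.26, so 265.671 g.
Cost = 265.671 g / 1000 × $78.6/kg = $20.88.

$20.88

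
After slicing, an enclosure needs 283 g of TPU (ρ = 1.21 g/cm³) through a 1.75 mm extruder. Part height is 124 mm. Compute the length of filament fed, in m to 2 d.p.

Volume = 283 g / 1.21 g·cm⁻³ = 233.8843 cm³ = 233884.3 mm³.
A = π r² = π × 0.875² = 2.4053 mm².
Length = 233884.3 / 2.4053 = 97237.06 mm = 97.24 m.

97.24 m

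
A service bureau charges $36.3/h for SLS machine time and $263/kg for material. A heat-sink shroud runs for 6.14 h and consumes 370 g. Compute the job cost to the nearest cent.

$320.19

Machine-time cost = 36.3 × 6.14 = $222.882.
Feedstock cost: 263 × 370/1000 → $97.31.
Total = 222.882 + 97.31 = 320.192 ≈ $320.19.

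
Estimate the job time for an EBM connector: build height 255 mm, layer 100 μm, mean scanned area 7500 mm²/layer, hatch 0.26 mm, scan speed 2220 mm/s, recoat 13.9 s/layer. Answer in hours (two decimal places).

Layer count = ceil(255 / 0.1) = 2550.
Hatch length per layer = 7500 / 0.26, so 28846.2 mm.
Per-layer scan time = 28846.2 / 2220, so 12.9938 s.
Layer cycle: 12.9938 + 13.9 → 26.8938 s.
Build time = 2550 × 26.8938 = 68579.19 s = 19.05 hours.

19.05 hours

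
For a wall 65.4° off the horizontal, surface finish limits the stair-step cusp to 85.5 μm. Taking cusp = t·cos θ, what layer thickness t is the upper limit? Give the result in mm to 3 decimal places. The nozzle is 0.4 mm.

0.205 mm

t = h_c / cos θ = 0.0855 / 0.4163 = 0.205 mm.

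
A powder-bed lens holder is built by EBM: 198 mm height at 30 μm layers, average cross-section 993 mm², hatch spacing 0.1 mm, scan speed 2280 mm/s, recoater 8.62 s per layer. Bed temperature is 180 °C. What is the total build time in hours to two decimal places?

23.79 hours

Number of layers: 198 / 0.03 → 6600 (rounded up).
Per-layer scan distance = 993 / 0.1 = 9930 mm.
Scan time per layer: 9930 / 2280 → 4.3553 s.
Per-layer time: 4.3553 + 8.62 → 12.9753 s.
6600 layers × 12.9753 s/layer = 85636.98 s, i.e. 23.79 hours.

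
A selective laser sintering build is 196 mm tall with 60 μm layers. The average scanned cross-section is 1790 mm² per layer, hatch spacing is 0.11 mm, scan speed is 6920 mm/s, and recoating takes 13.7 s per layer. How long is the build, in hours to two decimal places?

14.57 hours

Layers = ⌈196/0.06⌉ = 3267.
Hatch length per layer = 1790 / 0.11 = 16272.7 mm.
Scan time per layer = 16272.7 / 6920 = 2.3515 s.
Time per layer: 2.3515 + 13.7 → 16.0515 s.
Build time = 3267 × 16.0515 = 52440.2505 s = 14.57 hours.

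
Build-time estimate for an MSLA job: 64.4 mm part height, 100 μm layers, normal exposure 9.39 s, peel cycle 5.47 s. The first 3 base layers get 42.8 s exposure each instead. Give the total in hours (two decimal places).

Number of layers: 64.4 / 0.1 → 644 (rounded up).
Base layers = 3 × (42.8 + 5.47), so 144.81 s.
Regular layers: 641 × (9.39 + 5.47) → 9525.26 s.
Total = 144.81 + 9525.26 = 9670.07 s = 2.69 hours.

2.69 hours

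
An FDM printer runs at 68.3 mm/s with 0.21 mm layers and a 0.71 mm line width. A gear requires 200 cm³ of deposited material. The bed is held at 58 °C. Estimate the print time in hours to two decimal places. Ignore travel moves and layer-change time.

5.46 hours

Extrusion cross-section: 0.21 × 0.71 → 0.1491 mm².
Total extruded path = 200000/0.1491 = 1341381.6 mm.
Print-move time: 1341381.6 / 68.3 → 19639.6 s.
19639.6 s = 5.46 hours.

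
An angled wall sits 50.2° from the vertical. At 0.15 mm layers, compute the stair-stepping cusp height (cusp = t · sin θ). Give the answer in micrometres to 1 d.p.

115.2 μm

h_c = t·sin θ = 0.15 × 0.7683 = 0.115245 mm (115.2 μm).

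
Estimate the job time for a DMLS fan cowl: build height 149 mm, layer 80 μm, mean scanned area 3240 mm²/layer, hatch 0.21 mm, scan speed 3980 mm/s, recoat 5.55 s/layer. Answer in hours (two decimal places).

Layer count = ceil(149 / 0.08) = 1863.
Hatch length per layer = 3240 / 0.21 = 15428.6 mm.
Laser time per layer = 15428.6 / 3980 = 3.8765 s.
Time per layer: 3.8765 + 5.55 → 9.4265 s.
Build time = 1863 × 9.4265 = 17561.5695 s = 4.88 hours.

4.88 hours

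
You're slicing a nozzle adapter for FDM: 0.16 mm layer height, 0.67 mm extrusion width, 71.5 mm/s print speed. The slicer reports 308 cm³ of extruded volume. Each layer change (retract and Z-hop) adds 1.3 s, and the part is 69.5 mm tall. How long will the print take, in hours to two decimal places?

11.32 hours

Line area = 0.16 × 0.67 = 0.1072 mm².
Path length: 308000 mm³ / 0.1072 mm² → 2873134.3 mm.
Extrusion time: 2873134.3 / 71.5 → 40183.7 s.
Layer count = ceil(69.5 / 0.16) = 435.
Non-print overhead = 435 × 1.3 = 565.5 s.
Total = 40183.7 + 565.5 = 40749.2 s = 11.32 hours.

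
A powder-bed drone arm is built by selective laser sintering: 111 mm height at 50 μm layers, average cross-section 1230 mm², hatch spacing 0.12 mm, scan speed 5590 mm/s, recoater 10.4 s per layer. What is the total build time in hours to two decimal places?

7.54 hours

Layers = ⌈111/0.05⌉ = 2220.
Per-layer scan distance = 1230 / 0.12 = 10250 mm.
Per-layer scan time = 10250 / 5590 = 1.8336 s.
Layer cycle: 1.8336 + 10.4 → 12.2336 s.
2220 layers × 12.2336 s/layer = 27158.592 s, i.e. 7.54 hours.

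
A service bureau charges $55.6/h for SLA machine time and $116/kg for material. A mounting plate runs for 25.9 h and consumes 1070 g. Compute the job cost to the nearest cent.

$1564.16

Machine cost = 55.6 × 25.9 = $1440.04.
Material charge = 116 × 1070/1000, so $124.12.
Total = 1440.04 + 124.12 = $1564.16.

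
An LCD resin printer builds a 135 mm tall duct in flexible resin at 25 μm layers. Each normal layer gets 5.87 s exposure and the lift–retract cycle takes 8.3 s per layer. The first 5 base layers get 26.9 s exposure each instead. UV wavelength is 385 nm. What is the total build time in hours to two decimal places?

21.28 hours

Layers = ⌈135/0.025⌉ = 5400.
Bottom layers = 5 × (26.9 + 8.3) = 176 s.
Remaining layers: 5395 × (5.87 + 8.3) → 76447.15 s.
Sum: 176 + 76447.15 = 76623.15 s → 21.28 hours.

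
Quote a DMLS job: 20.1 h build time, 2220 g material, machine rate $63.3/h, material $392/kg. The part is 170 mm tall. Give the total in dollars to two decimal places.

$2142.57

Time charge = 63.3 × 20.1, so $1272.33.
Material charge = 392 × 2220/1000 = $870.24.
Job cost: 1272.33 + 870.24 = $2142.57.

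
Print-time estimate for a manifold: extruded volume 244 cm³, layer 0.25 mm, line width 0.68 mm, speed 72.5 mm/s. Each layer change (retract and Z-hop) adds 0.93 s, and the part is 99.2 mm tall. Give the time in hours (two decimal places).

5.60 hours

Line area = 0.25 × 0.68, so 0.17 mm².
Path length: 244000 mm³ / 0.17 mm² → 1435294.1 mm.
Extrusion time = 1435294.1 / 72.5, so 19797.2 s.
Layers = ⌈99.2/0.25⌉ = 397.
Layer-change overhead = 397 × 0.93, so 369.21 s.
Total = 19797.2 + 369.21 = 20166.41 s = 5.60 hours.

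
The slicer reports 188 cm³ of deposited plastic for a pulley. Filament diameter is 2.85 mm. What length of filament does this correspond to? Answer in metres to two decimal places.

A = π r² = π × 1.425² = 6.3794 mm².
L = 188000 mm³ / 6.3794 mm² = 29469.86 mm, i.e. 29.47 m.

29.47 m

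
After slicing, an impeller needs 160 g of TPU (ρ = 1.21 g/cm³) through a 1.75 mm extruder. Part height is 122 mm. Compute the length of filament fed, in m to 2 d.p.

54.98 m

Extruded volume: 160/1.21 = 132.2314 cm³ (132231.4 mm³).
Filament cross-section = π × (1.75/2)² = 2.4053 mm².
Length = 132231.4 / 2.4053 = 54975.01 mm = 54.98 m.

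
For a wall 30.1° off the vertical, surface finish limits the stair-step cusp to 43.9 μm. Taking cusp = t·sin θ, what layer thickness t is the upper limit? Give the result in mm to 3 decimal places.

t = h_c / sin θ = 0.0439 / 0.5015 = 0.088 mm.

0.088 mm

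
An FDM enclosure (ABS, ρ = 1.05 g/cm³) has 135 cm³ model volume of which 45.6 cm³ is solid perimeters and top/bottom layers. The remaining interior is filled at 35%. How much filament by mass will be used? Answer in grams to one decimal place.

Infill region: 135 − 45.6 → 89.4 cm³.
Infill deposited: 0.35 × 89.4 → 31.29 cm³.
Deposited volume = 45.6 + 31.29 = 76.89 cm³.
Mass = 76.89 × 1.05 = 80.7345 g.

80.7 g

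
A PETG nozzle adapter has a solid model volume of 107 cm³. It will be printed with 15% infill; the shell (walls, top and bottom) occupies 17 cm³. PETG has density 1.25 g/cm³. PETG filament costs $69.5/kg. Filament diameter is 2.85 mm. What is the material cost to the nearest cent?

$2.65

Infill region = 107 − 17 = 90 cm³.
Infill deposited = 0.15 × 90, so 13.5 cm³.
Total extruded = 17 + 13.5, so 30.5 cm³.
Mass = 30.5 × 1.25, so 38.125 g.
At $69.5/kg: 38.125/1000 × 69.5 = $2.65.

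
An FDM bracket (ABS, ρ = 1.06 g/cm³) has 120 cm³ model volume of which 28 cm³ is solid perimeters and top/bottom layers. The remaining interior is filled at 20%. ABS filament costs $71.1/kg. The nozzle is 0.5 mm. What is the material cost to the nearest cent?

$3.50

Volume inside the shell = 120 − 28 = 92 cm³.
Infill volume = 0.20 × 92 = 18.4 cm³.
Total extruded = 28 + 18.4 = 46.4 cm³.
Mass: 46.4 × 1.06 → 49.184 g.
Cost = 49.184 g / 1000 × $71.1/kg = $3.50.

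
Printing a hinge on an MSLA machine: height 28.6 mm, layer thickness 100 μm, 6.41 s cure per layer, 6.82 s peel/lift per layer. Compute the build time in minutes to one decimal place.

Layer count = ceil(28.6 / 0.1) = 286.
Per-layer time: 6.41 + 6.82 → 13.23 s.
Build time: 286 × 13.23 s = 3783.78 s, i.e. 63.1 minutes.

63.1 minutes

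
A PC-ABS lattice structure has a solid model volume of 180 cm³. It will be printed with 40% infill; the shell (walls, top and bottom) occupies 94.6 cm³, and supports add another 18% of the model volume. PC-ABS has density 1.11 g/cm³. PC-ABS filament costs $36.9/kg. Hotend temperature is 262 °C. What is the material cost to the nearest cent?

$6.60

Volume inside the shell: 180 − 94.6 → 85.4 cm³.
Infill volume = 0.40 × 85.4 = 34.16 cm³.
Support: 0.18 × 180 → 32.4 cm³.
Deposited volume = 94.6 + 34.16 + 32.4, so 161.16 cm³.
Mass = 161.16 × 1.11 = 178.8876 g.
At $36.9/kg: 178.8876/1000 × 36.9 = $6.60.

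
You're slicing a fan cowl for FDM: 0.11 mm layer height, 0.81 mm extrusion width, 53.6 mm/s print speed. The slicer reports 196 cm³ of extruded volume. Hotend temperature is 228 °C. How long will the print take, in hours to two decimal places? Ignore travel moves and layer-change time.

Bead cross-section: 0.11 × 0.81 → 0.0891 mm².
Total extruded path = 196000/0.0891 = 2199775.5 mm.
Extrusion time: 2199775.5 / 53.6 → 41040.6 s.
In the requested units: 41040.6 s = 11.40 hours.

11.40 hours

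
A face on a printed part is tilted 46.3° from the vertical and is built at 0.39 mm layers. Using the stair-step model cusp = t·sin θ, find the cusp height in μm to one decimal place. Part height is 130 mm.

Cusp = layer height × sin(46.3°) = 0.39 × 0.7230 = 0.28197 mm = 282.0 μm.

282.0 μm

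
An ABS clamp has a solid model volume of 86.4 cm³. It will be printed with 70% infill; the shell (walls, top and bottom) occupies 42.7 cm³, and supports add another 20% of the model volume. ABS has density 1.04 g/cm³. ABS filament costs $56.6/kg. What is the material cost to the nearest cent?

Interior volume = 86.4 − 42.7, so 43.7 cm³.
Infill deposited = 0.70 × 43.7, so 30.59 cm³.
Support = 0.20 × 86.4, so 17.28 cm³.
Total extruded = 42.7 + 30.59 + 17.28, so 90.57 cm³.
Mass = 90.57 × 1.04 = 94.1928 g.
Cost = 94.1928 g / 1000 × $56.6/kg = $5.33.

$5.33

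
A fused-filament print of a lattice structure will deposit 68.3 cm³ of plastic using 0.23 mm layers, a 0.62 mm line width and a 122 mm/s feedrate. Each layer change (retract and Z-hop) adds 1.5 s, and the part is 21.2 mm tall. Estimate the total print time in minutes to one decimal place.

Bead cross-section: 0.23 × 0.62 → 0.1426 mm².
Path length: 68300 mm³ / 0.1426 mm² → 478962.1 mm.
Extrusion time = 478962.1 / 122, so 3925.9 s.
Number of layers: 21.2 / 0.23 → 93 (rounded up).
Layer-change overhead = 93 × 1.5, so 139.5 s.
Total = 3925.9 + 139.5 = 4065.4 s = 67.8 minutes.

67.8 minutes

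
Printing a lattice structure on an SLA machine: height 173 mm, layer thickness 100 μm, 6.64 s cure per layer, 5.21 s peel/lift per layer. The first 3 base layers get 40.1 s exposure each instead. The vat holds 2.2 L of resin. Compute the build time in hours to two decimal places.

Number of layers: 173 / 0.1 → 1730 (rounded up).
Base layers = 3 × (40.1 + 5.21) = 135.93 s.
Normal layers = 1727 × (6.64 + 5.21), so 20464.95 s.
Sum: 135.93 + 20464.95 = 20600.88 s → 5.72 hours.

5.72 hours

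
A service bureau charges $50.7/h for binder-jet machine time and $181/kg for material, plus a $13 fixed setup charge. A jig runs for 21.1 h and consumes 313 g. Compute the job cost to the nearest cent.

$1139.42

Machine cost: 50.7 × 21.1 → $1069.77.
Material charge = 181 × 313/1000 = $56.653.
Total = 1069.77 + 56.653 + 13 = 1139.423 ≈ $1139.42.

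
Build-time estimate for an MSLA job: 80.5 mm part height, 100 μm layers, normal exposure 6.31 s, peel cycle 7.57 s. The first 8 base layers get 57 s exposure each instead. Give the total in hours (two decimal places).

Layer count = ceil(80.5 / 0.1) = 805.
Burn-in layers = 8 × (57 + 7.57), so 516.56 s.
Remaining layers = 797 × (6.31 + 7.57), so 11062.36 s.
Sum: 516.56 + 11062.36 = 11578.92 s → 3.22 hours.

3.22 hours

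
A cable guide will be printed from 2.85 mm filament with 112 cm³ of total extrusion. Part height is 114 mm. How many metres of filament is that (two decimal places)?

17.56 m

Filament cross-section = π × (2.85/2)² = 6.3794 mm².
L = 112000 mm³ / 6.3794 mm² = 17556.51 mm, i.e. 17.56 m.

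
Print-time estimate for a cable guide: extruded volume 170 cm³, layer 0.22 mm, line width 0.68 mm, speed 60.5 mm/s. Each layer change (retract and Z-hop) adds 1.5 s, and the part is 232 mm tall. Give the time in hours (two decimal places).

5.66 hours

Bead cross-section: 0.22 × 0.68 → 0.1496 mm².
Path length: 170000 mm³ / 0.1496 mm² → 1136363.6 mm.
Extrusion time = 1136363.6 / 60.5 = 18782.9 s.
Number of layers: 232 / 0.22 → 1055 (rounded up).
Layer-change overhead: 1055 × 1.5 → 1582.5 s.
Total = 18782.9 + 1582.5 = 20365.4 s = 5.66 hours.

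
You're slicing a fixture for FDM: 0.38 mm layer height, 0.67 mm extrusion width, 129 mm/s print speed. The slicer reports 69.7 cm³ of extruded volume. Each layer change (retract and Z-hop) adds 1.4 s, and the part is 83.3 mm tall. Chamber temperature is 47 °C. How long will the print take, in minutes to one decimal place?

Line area = 0.38 × 0.67, so 0.2546 mm².
Toolpath length = 69.7 cm³ / 0.2546 mm² = 69700 / 0.2546 = 273762.8 mm.
Print-move time = 273762.8 / 129 = 2122.2 s.
Layers = ⌈83.3/0.38⌉ = 220.
Non-print overhead: 220 × 1.4 → 308 s.
Altogether 2122.2 + 308 = 2430.2 s, i.e. 40.5 minutes.

40.5 minutes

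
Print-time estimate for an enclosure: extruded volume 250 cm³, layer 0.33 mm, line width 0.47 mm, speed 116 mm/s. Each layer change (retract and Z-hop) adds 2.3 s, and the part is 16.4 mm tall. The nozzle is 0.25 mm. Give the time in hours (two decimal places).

3.89 hours

Line area = 0.33 × 0.47, so 0.1551 mm².
Path length: 250000 mm³ / 0.1551 mm² → 1611863.3 mm.
Print-move time: 1611863.3 / 116 → 13895.4 s.
Layer count = ceil(16.4 / 0.33) = 50.
Layer-change overhead: 50 × 2.3 → 115 s.
Total = 13895.4 + 115 = 14010.4 s = 3.89 hours.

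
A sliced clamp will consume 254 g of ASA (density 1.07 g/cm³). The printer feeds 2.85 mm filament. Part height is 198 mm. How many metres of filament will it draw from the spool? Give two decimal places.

Extruded volume: 254/1.07 = 237.3832 cm³ (237383.2 mm³).
A = π r² = π × 1.425² = 6.3794 mm².
L = V/A = 237383.2/6.3794 = 37210.9 mm → 37.21 m.

37.21 m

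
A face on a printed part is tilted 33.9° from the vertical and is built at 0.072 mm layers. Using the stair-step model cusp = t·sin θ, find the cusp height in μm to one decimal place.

Cusp = layer height × sin(33.9°) = 0.072 × 0.5577 = 0.040154 mm = 40.2 μm.

40.2 μm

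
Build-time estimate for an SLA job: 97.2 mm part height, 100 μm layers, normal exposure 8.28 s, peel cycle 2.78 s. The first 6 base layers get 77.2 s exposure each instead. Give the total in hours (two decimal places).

3.10 hours

Layer count = ceil(97.2 / 0.1) = 972.
Base layers: 6 × (77.2 + 2.78) → 479.88 s.
Regular layers = 966 × (8.28 + 2.78) = 10683.96 s.
Sum: 479.88 + 10683.96 = 11163.84 s → 3.10 hours.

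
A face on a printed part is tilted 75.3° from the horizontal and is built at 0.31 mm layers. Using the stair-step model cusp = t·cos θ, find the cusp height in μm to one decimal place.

78.7 μm

Cusp = layer height × cos(75.3°) = 0.31 × 0.2538 = 0.078678 mm = 78.7 μm.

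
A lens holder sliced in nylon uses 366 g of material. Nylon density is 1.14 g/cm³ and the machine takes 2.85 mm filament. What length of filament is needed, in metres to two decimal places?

50.33 m

Extruded volume: 366/1.14 = 321.0526 cm³ (321052.6 mm³).
Cross-section of 2.85 mm filament: π·(2.85/2)² = 6.3794 mm².
L = V/A = 321052.6/6.3794 = 50326.46 mm → 50.33 m.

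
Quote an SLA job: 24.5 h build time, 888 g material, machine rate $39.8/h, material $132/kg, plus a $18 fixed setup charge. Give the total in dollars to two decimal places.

Time charge = 39.8 × 24.5, so $975.10.
Material cost: 132 × 888/1000 → $117.216.
Adding setup: 975.10 + 117.216 + 18 → 1110.316 ≈ $1110.32.

$1110.32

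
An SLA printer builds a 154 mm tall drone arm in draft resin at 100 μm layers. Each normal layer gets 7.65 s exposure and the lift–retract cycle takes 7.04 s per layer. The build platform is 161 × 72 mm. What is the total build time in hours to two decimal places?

Layer count = ceil(154 / 0.1) = 1540.
Cycle time = 7.65 + 7.04 = 14.69 s.
Total = 1540 × 14.69 = 22622.6 s = 6.28 hours.

6.28 hours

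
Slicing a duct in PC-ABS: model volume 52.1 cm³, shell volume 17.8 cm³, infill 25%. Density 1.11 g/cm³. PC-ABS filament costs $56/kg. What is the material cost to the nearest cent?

$1.64

Interior volume: 52.1 − 17.8 → 34.3 cm³.
Deposited infill = 0.25 × 34.3 = 8.575 cm³.
Deposited volume: 17.8 + 8.575 → 26.375 cm³.
Mass = 26.375 × 1.11 = 29.27625 g.
Cost = 29.27625 g / 1000 × $56/kg = $1.64.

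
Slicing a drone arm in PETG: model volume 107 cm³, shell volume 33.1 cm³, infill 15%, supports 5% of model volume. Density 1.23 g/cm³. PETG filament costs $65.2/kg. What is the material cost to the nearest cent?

Interior volume = 107 − 33.1, so 73.9 cm³.
Infill deposited: 0.15 × 73.9 → 11.085 cm³.
Support = 0.05 × 107, so 5.35 cm³.
Deposited volume = 33.1 + 11.085 + 5.35 = 49.535 cm³.
Mass = 49.535 × 1.23 = 60.92805 g.
Cost = 60.92805 g / 1000 × $65.2/kg = $3.97.

$3.97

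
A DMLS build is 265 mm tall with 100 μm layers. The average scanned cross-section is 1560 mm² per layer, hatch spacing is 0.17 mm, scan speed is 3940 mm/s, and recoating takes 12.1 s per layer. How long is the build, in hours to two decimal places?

10.62 hours

Layers = ⌈265/0.1⌉ = 2650.
Hatch length per layer: 1560 / 0.17 → 9176.5 mm.
Per-layer scan time: 9176.5 / 3940 → 2.3291 s.
Layer cycle = 2.3291 + 12.1 = 14.4291 s.
2650 layers × 14.4291 s/layer = 38237.115 s, i.e. 10.62 hours.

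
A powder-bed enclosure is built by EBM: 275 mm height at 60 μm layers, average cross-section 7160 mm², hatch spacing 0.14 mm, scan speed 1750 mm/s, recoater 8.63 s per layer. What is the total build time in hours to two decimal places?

48.20 hours

Layers = ⌈275/0.06⌉ = 4584.
Hatch length per layer = 7160 / 0.14, so 51142.9 mm.
Scan time per layer: 51142.9 / 1750 → 29.2245 s.
Layer cycle: 29.2245 + 8.63 → 37.8545 s.
Build time = 4584 × 37.8545 = 173525.028 s = 48.20 hours.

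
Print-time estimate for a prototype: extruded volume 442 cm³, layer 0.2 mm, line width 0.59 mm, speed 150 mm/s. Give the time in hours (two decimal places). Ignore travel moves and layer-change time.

Line area = 0.2 × 0.59, so 0.118 mm².
Total extruded path = 442000/0.118 = 3745762.7 mm.
Extrusion time: 3745762.7 / 150 → 24971.8 s.
24971.8 s = 6.94 hours.

6.94 hours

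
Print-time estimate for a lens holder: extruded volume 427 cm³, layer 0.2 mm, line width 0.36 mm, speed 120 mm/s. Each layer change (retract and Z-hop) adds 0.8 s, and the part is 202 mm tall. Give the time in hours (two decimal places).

Extrusion cross-section: 0.2 × 0.36 → 0.072 mm².
Total extruded path = 427000/0.072 = 5930555.6 mm.
Time extruding = 5930555.6 / 120 = 49421.3 s.
Layers = ⌈202/0.2⌉ = 1010.
Layer-change overhead = 1010 × 0.8 = 808 s.
Altogether 49421.3 + 808 = 50229.3 s, i.e. 13.95 hours.

13.95 hours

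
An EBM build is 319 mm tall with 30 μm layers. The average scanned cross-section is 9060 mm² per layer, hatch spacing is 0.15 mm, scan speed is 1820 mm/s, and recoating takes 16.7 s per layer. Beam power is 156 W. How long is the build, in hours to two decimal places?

147.36 hours

Layers = ⌈319/0.03⌉ = 10634.
Per-layer scan distance: 9060 / 0.15 → 60400 mm.
Per-layer scan time = 60400 / 1820 = 33.1868 s.
Time per layer = 33.1868 + 16.7 = 49.8868 s.
Build time = 10634 × 49.8868 = 530496.2312 s = 147.36 hours.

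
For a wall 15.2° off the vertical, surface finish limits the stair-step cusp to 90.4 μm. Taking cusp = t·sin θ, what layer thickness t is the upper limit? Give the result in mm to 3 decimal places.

sin(15.2°) = 0.2622; t_max = 0.0904/0.2622 = 0.345 mm.

0.345 mm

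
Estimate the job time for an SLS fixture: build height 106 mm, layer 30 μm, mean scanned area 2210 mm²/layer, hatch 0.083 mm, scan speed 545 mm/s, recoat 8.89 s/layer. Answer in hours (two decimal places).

56.69 hours

Layers = ⌈106/0.03⌉ = 3534.
Hatch length per layer: 2210 / 0.083 → 26626.5 mm.
Laser time per layer: 26626.5 / 545 → 48.856 s.
Time per layer = 48.856 + 8.89, so 57.746 s.
Build time = 3534 × 57.746 = 204074.364 s = 56.69 hours.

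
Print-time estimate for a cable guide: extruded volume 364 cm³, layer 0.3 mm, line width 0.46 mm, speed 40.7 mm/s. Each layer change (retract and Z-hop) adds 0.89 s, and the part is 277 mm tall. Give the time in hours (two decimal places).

Line area: 0.3 × 0.46 → 0.138 mm².
Total extruded path = 364000/0.138 = 2637681.2 mm.
Extrusion time = 2637681.2 / 40.7 = 64807.9 s.
Layer count = ceil(277 / 0.3) = 924.
Non-print overhead = 924 × 0.89, so 822.36 s.
Total = 64807.9 + 822.36 = 65630.26 s = 18.23 hours.

18.23 hours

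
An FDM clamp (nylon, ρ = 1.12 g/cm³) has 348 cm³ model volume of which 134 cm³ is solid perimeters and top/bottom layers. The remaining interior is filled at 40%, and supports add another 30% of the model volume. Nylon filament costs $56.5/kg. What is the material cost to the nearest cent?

$20.50

Infill region = 348 − 134 = 214 cm³.
Deposited infill = 0.40 × 214 = 85.6 cm³.
Support: 0.30 × 348 → 104.4 cm³.
Total printed volume: 134 + 85.6 + 104.4 → 324 cm³.
Mass: 324 × 1.12 → 362.88 g.
Cost = 362.88 g / 1000 × $56.5/kg = $20.50.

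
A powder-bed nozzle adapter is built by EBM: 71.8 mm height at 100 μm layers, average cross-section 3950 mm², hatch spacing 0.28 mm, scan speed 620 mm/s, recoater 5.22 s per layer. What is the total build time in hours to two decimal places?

Layer count = ceil(71.8 / 0.1) = 718.
Scan path per layer: 3950 / 0.28 → 14107.1 mm.
Scan time per layer: 14107.1 / 620 → 22.7534 s.
Time per layer: 22.7534 + 5.22 → 27.9734 s.
Build time = 718 × 27.9734 = 20084.9012 s = 5.58 hours.

5.58 hours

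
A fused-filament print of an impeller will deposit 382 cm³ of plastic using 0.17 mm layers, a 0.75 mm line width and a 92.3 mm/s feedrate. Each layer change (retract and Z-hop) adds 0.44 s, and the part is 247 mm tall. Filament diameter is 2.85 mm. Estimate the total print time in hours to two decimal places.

Line area: 0.17 × 0.75 → 0.1275 mm².
Total extruded path = 382000/0.1275 = 2996078.4 mm.
Extrusion time = 2996078.4 / 92.3, so 32460.2 s.
Number of layers: 247 / 0.17 → 1453 (rounded up).
Layer-change overhead: 1453 × 0.44 → 639.32 s.
Altogether 32460.2 + 639.32 = 33099.52 s, i.e. 9.19 hours.

9.19 hours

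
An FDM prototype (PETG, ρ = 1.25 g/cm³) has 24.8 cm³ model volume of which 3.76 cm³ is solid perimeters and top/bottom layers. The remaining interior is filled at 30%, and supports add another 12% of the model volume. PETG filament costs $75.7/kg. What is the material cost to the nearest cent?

$1.23

Interior volume = 24.8 − 3.76 = 21.04 cm³.
Infill volume: 0.30 × 21.04 → 6.312 cm³.
Support: 0.12 × 24.8 → 2.976 cm³.
Total printed volume = 3.76 + 6.312 + 2.976 = 13.048 cm³.
Mass: 13.048 × 1.25 → 16.31 g.
At $75.7/kg: 16.31/1000 × 75.7 = $1.23.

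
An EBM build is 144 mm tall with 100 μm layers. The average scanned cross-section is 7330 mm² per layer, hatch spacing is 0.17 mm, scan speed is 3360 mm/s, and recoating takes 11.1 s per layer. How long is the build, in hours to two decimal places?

9.57 hours

Number of layers: 144 / 0.1 → 1440 (rounded up).
Per-layer scan distance = 7330 / 0.17, so 43117.6 mm.
Per-layer scan time: 43117.6 / 3360 → 12.8326 s.
Time per layer = 12.8326 + 11.1 = 23.9326 s.
1440 layers × 23.9326 s/layer = 34462.944 s, i.e. 9.57 hours.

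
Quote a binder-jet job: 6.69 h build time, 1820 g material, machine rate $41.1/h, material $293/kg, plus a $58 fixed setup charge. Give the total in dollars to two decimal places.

$866.22

Machine cost = 41.1 × 6.69 = $274.959.
Feedstock cost: 293 × 1820/1000 → $533.26.
Adding setup: 274.959 + 533.26 + 58 → 866.219 ≈ $866.22.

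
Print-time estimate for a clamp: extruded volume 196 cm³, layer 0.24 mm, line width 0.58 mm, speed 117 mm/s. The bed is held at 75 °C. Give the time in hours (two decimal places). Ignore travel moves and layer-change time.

3.34 hours

Line area: 0.24 × 0.58 → 0.1392 mm².
Path length: 196000 mm³ / 0.1392 mm² → 1408046 mm.
Extrusion time = 1408046 / 117, so 12034.6 s.
12034.6 s = 3.34 hours.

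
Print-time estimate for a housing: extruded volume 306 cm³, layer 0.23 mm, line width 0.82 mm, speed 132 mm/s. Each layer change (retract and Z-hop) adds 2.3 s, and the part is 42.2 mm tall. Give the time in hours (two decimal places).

Extrusion cross-section = 0.23 × 0.82, so 0.1886 mm².
Path length: 306000 mm³ / 0.1886 mm² → 1622481.4 mm.
Extrusion time: 1622481.4 / 132 → 12291.5 s.
Number of layers: 42.2 / 0.23 → 184 (rounded up).
Non-print overhead = 184 × 2.3, so 423.2 s.
Total = 12291.5 + 423.2 = 12714.7 s = 3.53 hours.

3.53 hours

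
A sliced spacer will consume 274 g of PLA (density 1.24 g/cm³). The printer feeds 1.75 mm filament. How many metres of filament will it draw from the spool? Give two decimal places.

91.87 m

Volume = 274 g / 1.24 g·cm⁻³ = 220.9677 cm³ = 220967.7 mm³.
A = π r² = π × 0.875² = 2.4053 mm².
Length = 220967.7 / 2.4053 = 91867 mm = 91.87 m.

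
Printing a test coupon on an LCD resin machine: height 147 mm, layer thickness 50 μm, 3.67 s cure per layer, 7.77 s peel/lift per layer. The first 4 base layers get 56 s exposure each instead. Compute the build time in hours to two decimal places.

Layers = ⌈147/0.05⌉ = 2940.
Base layers = 4 × (56 + 7.77) = 255.08 s.
Regular layers: 2936 × (3.67 + 7.77) → 33587.84 s.
Total = 255.08 + 33587.84 = 33842.92 s = 9.40 hours.

9.40 hours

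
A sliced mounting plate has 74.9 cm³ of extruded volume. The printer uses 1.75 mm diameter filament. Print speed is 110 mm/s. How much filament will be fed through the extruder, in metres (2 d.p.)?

31.14 m

Cross-section of 1.75 mm filament: π·(1.75/2)² = 2.4053 mm².
L = 74900 mm³ / 2.4053 mm² = 31139.57 mm, i.e. 31.14 m.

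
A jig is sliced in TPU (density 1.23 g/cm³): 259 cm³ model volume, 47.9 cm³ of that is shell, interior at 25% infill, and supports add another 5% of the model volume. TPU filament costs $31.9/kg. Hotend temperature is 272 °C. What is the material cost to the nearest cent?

$4.46

Interior volume: 259 − 47.9 → 211.1 cm³.
Deposited infill = 0.25 × 211.1 = 52.775 cm³.
Support: 0.05 × 259 → 12.95 cm³.
Total extruded: 47.9 + 52.775 + 12.95 → 113.625 cm³.
Mass: 113.625 × 1.23 → 139.75875 g.
At $31.9/kg: 139.75875/1000 × 31.9 = $4.46.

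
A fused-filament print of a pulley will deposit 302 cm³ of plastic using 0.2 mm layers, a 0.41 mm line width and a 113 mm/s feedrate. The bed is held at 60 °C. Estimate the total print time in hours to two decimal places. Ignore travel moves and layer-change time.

9.05 hours

Bead cross-section = 0.2 × 0.41, so 0.082 mm².
Toolpath length = 302 cm³ / 0.082 mm² = 302000 / 0.082 = 3682926.8 mm.
Print-move time = 3682926.8 / 113 = 32592.3 s.
That's 32592.3 s → 9.05 hours.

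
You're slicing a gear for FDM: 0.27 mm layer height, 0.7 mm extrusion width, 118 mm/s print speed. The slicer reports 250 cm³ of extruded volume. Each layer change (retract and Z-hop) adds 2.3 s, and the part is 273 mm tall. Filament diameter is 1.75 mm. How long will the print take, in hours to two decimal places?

3.76 hours

Line area: 0.27 × 0.7 → 0.189 mm².
Toolpath length = 250 cm³ / 0.189 mm² = 250000 / 0.189 = 1322751.3 mm.
Time extruding: 1322751.3 / 118 → 11209.8 s.
Layer count = ceil(273 / 0.27) = 1012.
Non-print overhead = 1012 × 2.3, so 2327.6 s.
Altogether 11209.8 + 2327.6 = 13537.4 s, i.e. 3.76 hours.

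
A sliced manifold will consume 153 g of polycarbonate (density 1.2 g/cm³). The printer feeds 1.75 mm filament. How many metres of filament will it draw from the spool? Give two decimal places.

53.01 m

Volume = 153 g / 1.2 g·cm⁻³ = 127.5 cm³ = 127500 mm³.
Filament cross-section = π × (1.75/2)² = 2.4053 mm².
Length = 127500 / 2.4053 = 53007.94 mm = 53.01 m.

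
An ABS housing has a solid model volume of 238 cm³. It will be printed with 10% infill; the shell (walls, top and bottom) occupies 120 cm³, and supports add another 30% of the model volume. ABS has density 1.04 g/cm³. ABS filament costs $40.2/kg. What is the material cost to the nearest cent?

Infill region: 238 − 120 → 118 cm³.
Infill volume = 0.10 × 118, so 11.8 cm³.
Support = 0.30 × 238, so 71.4 cm³.
Total printed volume = 120 + 11.8 + 71.4, so 203.2 cm³.
Mass = 203.2 × 1.04, so 211.328 g.
At $40.2/kg: 211.328/1000 × 40.2 = $8.50.

$8.50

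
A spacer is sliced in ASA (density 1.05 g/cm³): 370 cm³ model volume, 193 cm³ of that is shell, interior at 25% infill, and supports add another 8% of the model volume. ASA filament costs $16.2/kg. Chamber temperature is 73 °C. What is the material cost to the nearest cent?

$4.54

Infill region = 370 − 193, so 177 cm³.
Infill volume = 0.25 × 177 = 44.25 cm³.
Support = 0.08 × 370, so 29.6 cm³.
Total printed volume = 193 + 44.25 + 29.6, so 266.85 cm³.
Mass = 266.85 × 1.05 = 280.1925 g.
At $16.2/kg: 280.1925/1000 × 16.2 = $4.54.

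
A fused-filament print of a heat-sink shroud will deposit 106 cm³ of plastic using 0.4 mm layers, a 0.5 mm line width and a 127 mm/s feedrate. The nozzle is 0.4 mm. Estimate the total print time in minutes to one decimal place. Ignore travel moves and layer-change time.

Bead cross-section = 0.4 × 0.5, so 0.2 mm².
Total extruded path = 106000/0.2 = 530000 mm.
Print-move time: 530000 / 127 → 4173.2 s.
Converting: 4173.2 s = 69.6 minutes.

69.6 minutes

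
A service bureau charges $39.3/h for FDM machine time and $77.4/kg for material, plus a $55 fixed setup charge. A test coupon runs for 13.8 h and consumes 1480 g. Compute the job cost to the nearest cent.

Machine cost = 39.3 × 13.8 = $542.34.
Feedstock cost: 77.4 × 1480/1000 → $114.552.
Adding setup: 542.34 + 114.552 + 55 → 711.892 ≈ $711.89.

$711.89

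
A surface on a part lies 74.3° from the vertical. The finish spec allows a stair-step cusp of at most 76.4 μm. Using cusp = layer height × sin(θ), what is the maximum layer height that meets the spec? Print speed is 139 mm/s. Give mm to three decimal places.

t = h_c / sin θ = 0.0764 / 0.9627 = 0.079 mm.

0.079 mm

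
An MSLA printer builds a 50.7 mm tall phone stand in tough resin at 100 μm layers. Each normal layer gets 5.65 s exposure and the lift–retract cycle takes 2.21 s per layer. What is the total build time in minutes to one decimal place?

Layer count = ceil(50.7 / 0.1) = 507.
Per-layer time = 5.65 + 2.21, so 7.86 s.
Build time: 507 × 7.86 s = 3985.02 s, i.e. 66.4 minutes.

66.4 minutes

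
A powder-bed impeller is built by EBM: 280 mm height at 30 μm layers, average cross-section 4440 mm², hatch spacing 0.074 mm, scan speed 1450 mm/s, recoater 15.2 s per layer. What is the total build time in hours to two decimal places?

146.70 hours

Layers = ⌈280/0.03⌉ = 9334.
Per-layer scan distance = 4440 / 0.074 = 60000 mm.
Scan time per layer = 60000 / 1450 = 41.3793 s.
Layer cycle = 41.3793 + 15.2 = 56.5793 s.
Build time = 9334 × 56.5793 = 528111.1862 s = 146.70 hours.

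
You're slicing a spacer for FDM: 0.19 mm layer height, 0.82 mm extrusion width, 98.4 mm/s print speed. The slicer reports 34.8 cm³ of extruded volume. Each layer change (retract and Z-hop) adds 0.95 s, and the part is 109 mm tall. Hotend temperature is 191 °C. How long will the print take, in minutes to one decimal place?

Line area = 0.19 × 0.82, so 0.1558 mm².
Toolpath length = 34.8 cm³ / 0.1558 mm² = 34800 / 0.1558 = 223363.3 mm.
Print-move time = 223363.3 / 98.4 = 2270 s.
Layers = ⌈109/0.19⌉ = 574.
Layer-change overhead: 574 × 0.95 → 545.3 s.
Total = 2270 + 545.3 = 2815.3 s = 46.9 minutes.

46.9 minutes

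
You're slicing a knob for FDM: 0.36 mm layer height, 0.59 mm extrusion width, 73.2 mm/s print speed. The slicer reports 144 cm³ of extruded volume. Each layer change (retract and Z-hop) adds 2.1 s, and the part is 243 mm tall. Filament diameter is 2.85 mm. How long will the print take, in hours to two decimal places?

2.97 hours

Line area = 0.36 × 0.59, so 0.2124 mm².
Toolpath length = 144 cm³ / 0.2124 mm² = 144000 / 0.2124 = 677966.1 mm.
Print-move time = 677966.1 / 73.2, so 9261.8 s.
Layer count = ceil(243 / 0.36) = 675.
Z-hop total = 675 × 2.1, so 1417.5 s.
Total = 9261.8 + 1417.5 = 10679.3 s = 2.97 hours.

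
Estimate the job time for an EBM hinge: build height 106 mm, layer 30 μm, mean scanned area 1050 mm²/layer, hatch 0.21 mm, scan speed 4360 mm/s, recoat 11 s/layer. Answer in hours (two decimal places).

11.92 hours

Layers = ⌈106/0.03⌉ = 3534.
Scan path per layer: 1050 / 0.21 → 5000 mm.
Scan time per layer = 5000 / 4360, so 1.1468 s.
Layer cycle: 1.1468 + 11 → 12.1468 s.
Total: 3534 × 12.1468 s = 42926.7912 s → 11.92 hours.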